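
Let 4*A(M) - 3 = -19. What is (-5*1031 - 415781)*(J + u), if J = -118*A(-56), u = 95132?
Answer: -40243165344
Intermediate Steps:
A(M) = -4 (A(M) = ¾ + (¼)*(-19) = ¾ - 19/4 = -4)
J = 472 (J = -118*(-4) = 472)
(-5*1031 - 415781)*(J + u) = (-5*1031 - 415781)*(472 + 95132) = (-5155 - 415781)*95604 = -420936*95604 = -40243165344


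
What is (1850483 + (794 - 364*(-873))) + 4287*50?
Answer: 2383399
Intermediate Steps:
(1850483 + (794 - 364*(-873))) + 4287*50 = (1850483 + (794 + 317772)) + 214350 = (1850483 + 318566) + 214350 = 2169049 + 214350 = 2383399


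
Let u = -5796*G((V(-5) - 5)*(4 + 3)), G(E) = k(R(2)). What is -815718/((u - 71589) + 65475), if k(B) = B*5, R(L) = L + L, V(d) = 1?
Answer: 135953/20339 ≈ 6.6843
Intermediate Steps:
R(L) = 2*L
k(B) = 5*B
G(E) = 20 (G(E) = 5*(2*2) = 5*4 = 20)
u = -115920 (u = -5796*20 = -115920)
-815718/((u - 71589) + 65475) = -815718/((-115920 - 71589) + 65475) = -815718/(-187509 + 65475) = -815718/(-122034) = -815718*(-1/122034) = 135953/20339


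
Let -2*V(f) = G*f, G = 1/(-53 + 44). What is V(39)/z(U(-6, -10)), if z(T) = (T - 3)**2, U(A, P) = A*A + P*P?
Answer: 13/106134 ≈ 0.00012249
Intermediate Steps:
U(A, P) = A**2 + P**2
z(T) = (-3 + T)**2
G = -1/9 (G = 1/(-9) = -1/9 ≈ -0.11111)
V(f) = f/18 (V(f) = -(-1)*f/18 = f/18)
V(39)/z(U(-6, -10)) = ((1/18)*39)/((-3 + ((-6)**2 + (-10)**2))**2) = 13/(6*((-3 + (36 + 100))**2)) = 13/(6*((-3 + 136)**2)) = 13/(6*(133**2)) = (13/6)/17689 = (13/6)*(1/17689) = 13/106134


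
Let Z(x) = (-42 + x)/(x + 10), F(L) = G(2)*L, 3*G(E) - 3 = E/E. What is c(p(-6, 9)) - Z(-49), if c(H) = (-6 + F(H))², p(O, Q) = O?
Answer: 581/3 ≈ 193.67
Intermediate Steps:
G(E) = 4/3 (G(E) = 1 + (E/E)/3 = 1 + (⅓)*1 = 1 + ⅓ = 4/3)
F(L) = 4*L/3
c(H) = (-6 + 4*H/3)²
Z(x) = (-42 + x)/(10 + x)
c(p(-6, 9)) - Z(-49) = 4*(-9 + 2*(-6))²/9 - (-42 - 49)/(10 - 49) = 4*(-9 - 12)²/9 - (-91)/(-39) = (4/9)*(-21)² - (-1)*(-91)/39 = (4/9)*441 - 1*7/3 = 196 - 7/3 = 581/3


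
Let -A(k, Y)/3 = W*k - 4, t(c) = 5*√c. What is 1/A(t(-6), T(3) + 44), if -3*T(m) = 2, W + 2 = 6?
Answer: 1/1812 + 5*I*√6/1812 ≈ 0.00055188 + 0.0067591*I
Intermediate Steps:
W = 4 (W = -2 + 6 = 4)
T(m) = -⅔ (T(m) = -⅓*2 = -⅔)
A(k, Y) = 12 - 12*k (A(k, Y) = -3*(4*k - 4) = -3*(-4 + 4*k) = 12 - 12*k)
1/A(t(-6), T(3) + 44) = 1/(12 - 60*√(-6)) = 1/(12 - 60*I*√6)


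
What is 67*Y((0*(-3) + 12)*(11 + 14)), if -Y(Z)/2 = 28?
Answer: -3752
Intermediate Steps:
Y(Z) = -56 (Y(Z) = -2*28 = -56)
67*Y((0*(-3) + 12)*(11 + 14)) = 67*(-56) = -3752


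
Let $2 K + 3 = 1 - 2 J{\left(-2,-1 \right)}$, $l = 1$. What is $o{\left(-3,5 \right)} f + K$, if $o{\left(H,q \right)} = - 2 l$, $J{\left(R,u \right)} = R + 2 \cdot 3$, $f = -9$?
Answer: $13$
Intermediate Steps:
$J{\left(R,u \right)} = 6 + R$ ($J{\left(R,u \right)} = R + 6 = 6 + R$)
$o{\left(H,q \right)} = -2$ ($o{\left(H,q \right)} = \left(-2\right) 1 = -2$)
$K = -5$ ($K = - \frac{3}{2} + \frac{1 - 2 \left(6 - 2\right)}{2} = - \frac{3}{2} + \frac{1 - 8}{2} = - \frac{3}{2} + \frac{1}{2} \left(-7\right) = - \frac{3}{2} - \frac{7}{2} = -5$)
$o{\left(-3,5 \right)} f + K = \left(-2\right) \left(-9\right) - 5 = 18 - 5 = 13$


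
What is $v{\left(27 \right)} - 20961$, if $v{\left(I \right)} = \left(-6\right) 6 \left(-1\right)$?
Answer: $-20925$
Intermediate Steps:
$v{\left(I \right)} = 36$ ($v{\left(I \right)} = \left(-36\right) \left(-1\right) = 36$)
$v{\left(27 \right)} - 20961 = 36 - 20961 = -20925$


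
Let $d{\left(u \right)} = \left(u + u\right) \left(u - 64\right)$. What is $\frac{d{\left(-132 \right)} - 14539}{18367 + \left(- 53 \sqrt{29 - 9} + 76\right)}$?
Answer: $\frac{686171815}{340088069} + \frac{3943730 \sqrt{5}}{340088069} \approx 2.0436$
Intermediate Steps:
$d{\left(u \right)} = 2 u \left(-64 + u\right)$
$\frac{d{\left(-132 \right)} - 14539}{18367 + \left(- 53 \sqrt{29 - 9} + 76\right)} = \frac{2 \left(-132\right) \left(-64 - 132\right) - 14539}{18367 + \left(- 53 \sqrt{29 - 9} + 76\right)} = \frac{2 \left(-132\right) \left(-196\right) - 14539}{18367 + \left(- 53 \sqrt{20} + 76\right)} = \frac{51744 - 14539}{18367 + \left(- 53 \cdot 2 \sqrt{5} + 76\right)} = \frac{37205}{18367 + \left(- 106 \sqrt{5} + 76\right)} = \frac{37205}{18367 + \left(76 - 106 \sqrt{5}\right)} = \frac{37205}{18443 - 106 \sqrt{5}}$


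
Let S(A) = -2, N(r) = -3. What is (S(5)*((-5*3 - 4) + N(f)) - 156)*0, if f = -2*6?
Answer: 0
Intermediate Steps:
f = -12
(S(5)*((-5*3 - 4) + N(f)) - 156)*0 = (-2*((-5*3 - 4) - 3) - 156)*0 = (-2*((-15 - 4) - 3) - 156)*0 = (-2*(-19 - 3) - 156)*0 = (-2*(-22) - 156)*0 = (44 - 156)*0 = -112*0 = 0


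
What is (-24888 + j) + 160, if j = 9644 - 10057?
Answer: -25141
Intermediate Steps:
j = -413
(-24888 + j) + 160 = (-24888 - 413) + 160 = -25301 + 160 = -25141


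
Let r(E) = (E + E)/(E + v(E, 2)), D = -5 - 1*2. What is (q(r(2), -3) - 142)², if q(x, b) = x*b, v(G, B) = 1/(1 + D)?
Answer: 2669956/121 ≈ 22066.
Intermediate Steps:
D = -7 (D = -5 - 2 = -7)
v(G, B) = -⅙ (v(G, B) = 1/(1 - 7) = 1/(-6) = -⅙)
r(E) = 2*E/(-⅙ + E) (r(E) = (E + E)/(E - ⅙) = (2*E)/(-⅙ + E) = 2*E/(-⅙ + E))
q(x, b) = b*x
(q(r(2), -3) - 142)² = (-36*2/(-1 + 6*2) - 142)² = (-36*2/(-1 + 12) - 142)² = (-36*2/11 - 142)² = (-3*24/11 - 142)² = (-72/11 - 142)² = (-1634/11)² = 2669956/121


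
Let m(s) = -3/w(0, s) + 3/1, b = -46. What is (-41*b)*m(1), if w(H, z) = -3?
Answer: 7544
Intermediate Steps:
m(s) = 4 (m(s) = -3/(-3) + 3/1 = -3*(-⅓) + 3*1 = 1 + 3 = 4)
(-41*b)*m(1) = -41*(-46)*4 = 1886*4 = 7544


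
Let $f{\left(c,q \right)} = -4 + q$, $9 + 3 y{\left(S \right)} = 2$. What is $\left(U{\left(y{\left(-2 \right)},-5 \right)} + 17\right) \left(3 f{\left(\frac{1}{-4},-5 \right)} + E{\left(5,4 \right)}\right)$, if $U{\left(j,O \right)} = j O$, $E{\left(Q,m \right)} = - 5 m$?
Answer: $- \frac{4042}{3} \approx -1347.3$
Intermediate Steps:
$y{\left(S \right)} = - \frac{7}{3}$ ($y{\left(S \right)} = -3 + \frac{1}{3} \cdot 2 = -3 + \frac{2}{3} = - \frac{7}{3}$)
$U{\left(j,O \right)} = O j$
$\left(U{\left(y{\left(-2 \right)},-5 \right)} + 17\right) \left(3 f{\left(\frac{1}{-4},-5 \right)} + E{\left(5,4 \right)}\right) = \left(\left(-5\right) \left(- \frac{7}{3}\right) + 17\right) \left(3 \left(-4 - 5\right) - 20\right) = \left(\frac{35}{3} + 17\right) \left(3 \left(-9\right) - 20\right) = \frac{86 \left(-27 - 20\right)}{3} = \frac{86}{3} \left(-47\right) = - \frac{4042}{3}$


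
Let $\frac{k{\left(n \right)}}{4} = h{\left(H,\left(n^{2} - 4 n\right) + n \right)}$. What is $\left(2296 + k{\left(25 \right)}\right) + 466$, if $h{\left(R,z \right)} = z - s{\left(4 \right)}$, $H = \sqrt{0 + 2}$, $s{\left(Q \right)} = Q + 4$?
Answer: $4930$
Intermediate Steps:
$s{\left(Q \right)} = 4 + Q$
$H = \sqrt{2} \approx 1.4142$
$h{\left(R,z \right)} = -8 + z$ ($h{\left(R,z \right)} = z - \left(4 + 4\right) = z - 8 = -8 + z$)
$k{\left(n \right)} = -32 - 12 n + 4 n^{2}$ ($k{\left(n \right)} = 4 \left(-8 + \left(\left(n^{2} - 4 n\right) + n\right)\right) = 4 \left(-8 + \left(n^{2} - 3 n\right)\right) = 4 \left(-8 + n^{2} - 3 n\right) = -32 - 12 n + 4 n^{2}$)
$\left(2296 + k{\left(25 \right)}\right) + 466 = \left(2296 - \left(32 - 100 \left(-3 + 25\right)\right)\right) + 466 = \left(2296 - \left(32 - 2200\right)\right) + 466 = \left(2296 + \left(-32 + 2200\right)\right) + 466 = \left(2296 + 2168\right) + 466 = 4464 + 466 = 4930$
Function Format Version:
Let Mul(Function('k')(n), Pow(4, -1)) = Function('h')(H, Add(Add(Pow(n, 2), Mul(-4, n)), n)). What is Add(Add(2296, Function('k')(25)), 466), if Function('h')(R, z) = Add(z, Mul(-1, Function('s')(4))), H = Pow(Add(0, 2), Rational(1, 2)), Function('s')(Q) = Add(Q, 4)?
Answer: 4930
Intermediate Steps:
Function('s')(Q) = Add(4, Q)
H = Pow(2, Rational(1, 2)) ≈ 1.4142
Function('h')(R, z) = Add(-8, z) (Function('h')(R, z) = Add(z, Mul(-1, Add(4, 4))) = Add(z, Mul(-1, 8)) = Add(z, -8) = Add(-8, z))
Function('k')(n) = Add(-32, Mul(-12, n), Mul(4, Pow(n, 2))) (Function('k')(n) = Mul(4, Add(-8, Add(Add(Pow(n, 2), Mul(-4, n)), n))) = Mul(4, Add(-8, Add(Pow(n, 2), Mul(-3, n)))) = Mul(4, Add(-8, Pow(n, 2), Mul(-3, n))) = Add(-32, Mul(-12, n), Mul(4, Pow(n, 2))))
Add(Add(2296, Function('k')(25)), 466) = Add(Add(2296, Add(-32, Mul(4, 25, Add(-3, 25)))), 466) = Add(Add(2296, Add(-32, Mul(4, 25, 22))), 466) = Add(Add(2296, Add(-32, 2200)), 466) = Add(Add(2296, 2168), 466) = Add(4464, 466) = 4930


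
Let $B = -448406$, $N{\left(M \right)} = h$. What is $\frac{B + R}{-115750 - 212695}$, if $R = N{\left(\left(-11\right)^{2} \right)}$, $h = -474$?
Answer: $\frac{2896}{2119} \approx 1.3667$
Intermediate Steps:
$N{\left(M \right)} = -474$
$R = -474$
$\frac{B + R}{-115750 - 212695} = \frac{-448406 - 474}{-115750 - 212695} = - \frac{448880}{-328445} = \left(-448880\right) \left(- \frac{1}{328445}\right) = \frac{2896}{2119}$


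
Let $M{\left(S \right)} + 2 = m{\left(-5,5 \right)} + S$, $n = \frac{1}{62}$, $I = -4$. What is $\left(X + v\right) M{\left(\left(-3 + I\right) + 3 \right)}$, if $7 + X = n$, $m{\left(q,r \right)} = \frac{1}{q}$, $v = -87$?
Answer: $\frac{5827}{10} \approx 582.7$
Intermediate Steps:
$n = \frac{1}{62} \approx 0.016129$
$M{\left(S \right)} = - \frac{11}{5} + S$ ($M{\left(S \right)} = -2 + \left(\frac{1}{-5} + S\right) = -2 + \left(- \frac{1}{5} + S\right) = - \frac{11}{5} + S$)
$X = - \frac{433}{62}$ ($X = -7 + \frac{1}{62} = - \frac{433}{62} \approx -6.9839$)
$\left(X + v\right) M{\left(\left(-3 + I\right) + 3 \right)} = \left(- \frac{433}{62} - 87\right) \left(- \frac{11}{5} + \left(\left(-3 - 4\right) + 3\right)\right) = - \frac{5827 \left(- \frac{11}{5} + \left(-7 + 3\right)\right)}{62} = - \frac{5827 \left(- \frac{11}{5} - 4\right)}{62} = \left(- \frac{5827}{62}\right) \left(- \frac{31}{5}\right) = \frac{5827}{10}$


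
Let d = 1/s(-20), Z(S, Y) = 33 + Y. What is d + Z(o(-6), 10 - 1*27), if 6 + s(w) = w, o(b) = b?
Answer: 415/26 ≈ 15.962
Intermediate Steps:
s(w) = -6 + w
d = -1/26 (d = 1/(-6 - 20) = 1/(-26) = -1/26 ≈ -0.038462)
d + Z(o(-6), 10 - 1*27) = -1/26 + (33 + (10 - 1*27)) = -1/26 + (33 + (10 - 27)) = -1/26 + (33 - 17) = -1/26 + 16 = 415/26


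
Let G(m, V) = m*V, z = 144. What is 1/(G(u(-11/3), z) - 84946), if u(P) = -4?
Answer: -1/85522 ≈ -1.1693e-5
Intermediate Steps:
G(m, V) = V*m
1/(G(u(-11/3), z) - 84946) = 1/(144*(-4) - 84946) = 1/(-576 - 84946) = 1/(-85522) = -1/85522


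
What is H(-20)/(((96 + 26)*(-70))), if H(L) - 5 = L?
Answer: 3/1708 ≈ 0.0017564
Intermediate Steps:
H(L) = 5 + L
H(-20)/(((96 + 26)*(-70))) = (5 - 20)/(((96 + 26)*(-70))) = -15/(122*(-70)) = -15/(-8540) = -15*(-1/8540) = 3/1708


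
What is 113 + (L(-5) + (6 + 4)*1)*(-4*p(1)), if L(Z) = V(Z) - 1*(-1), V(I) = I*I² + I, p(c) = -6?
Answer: -2743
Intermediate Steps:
V(I) = I + I³ (V(I) = I³ + I = I + I³)
L(Z) = 1 + Z + Z³ (L(Z) = (Z + Z³) - 1*(-1) = (Z + Z³) + 1 = 1 + Z + Z³)
113 + (L(-5) + (6 + 4)*1)*(-4*p(1)) = 113 + ((1 - 5 + (-5)³) + (6 + 4)*1)*(-4*(-6)) = 113 + ((1 - 5 - 125) + 10*1)*24 = 113 + (-129 + 10)*24 = 113 - 119*24 = 113 - 2856 = -2743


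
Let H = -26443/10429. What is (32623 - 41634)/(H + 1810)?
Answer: -93975719/18850047 ≈ -4.9854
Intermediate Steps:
H = -26443/10429 (H = -26443*1/10429 = -26443/10429 ≈ -2.5355)
(32623 - 41634)/(H + 1810) = (32623 - 41634)/(-26443/10429 + 1810) = -9011/18850047/10429 = -9011*10429/18850047 = -93975719/18850047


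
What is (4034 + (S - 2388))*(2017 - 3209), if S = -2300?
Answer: 779568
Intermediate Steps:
(4034 + (S - 2388))*(2017 - 3209) = (4034 + (-2300 - 2388))*(2017 - 3209) = (4034 - 4688)*(-1192) = -654*(-1192) = 779568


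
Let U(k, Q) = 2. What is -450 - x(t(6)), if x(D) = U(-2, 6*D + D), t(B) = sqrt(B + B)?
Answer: -452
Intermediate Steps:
t(B) = sqrt(2)*sqrt(B) (t(B) = sqrt(2*B) = sqrt(2)*sqrt(B))
x(D) = 2
-450 - x(t(6)) = -450 - 1*2 = -450 - 2 = -452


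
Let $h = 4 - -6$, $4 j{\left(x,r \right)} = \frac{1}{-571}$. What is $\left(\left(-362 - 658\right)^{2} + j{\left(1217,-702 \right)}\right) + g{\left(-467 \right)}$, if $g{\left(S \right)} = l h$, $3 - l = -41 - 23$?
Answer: $\frac{2377803879}{2284} \approx 1.0411 \cdot 10^{6}$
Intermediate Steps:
$j{\left(x,r \right)} = - \frac{1}{2284}$ ($j{\left(x,r \right)} = \frac{1}{4 \left(-571\right)} = \frac{1}{4} \left(- \frac{1}{571}\right) = - \frac{1}{2284}$)
$h = 10$ ($h = 4 + 6 = 10$)
$l = 67$ ($l = 3 - \left(-41 - 23\right) = 3 - -64 = 3 + 64 = 67$)
$g{\left(S \right)} = 670$ ($g{\left(S \right)} = 67 \cdot 10 = 670$)
$\left(\left(-362 - 658\right)^{2} + j{\left(1217,-702 \right)}\right) + g{\left(-467 \right)} = \left(\left(-362 - 658\right)^{2} - \frac{1}{2284}\right) + 670 = \left(\left(-1020\right)^{2} - \frac{1}{2284}\right) + 670 = \left(1040400 - \frac{1}{2284}\right) + 670 = \frac{2376273599}{2284} + 670 = \frac{2377803879}{2284}$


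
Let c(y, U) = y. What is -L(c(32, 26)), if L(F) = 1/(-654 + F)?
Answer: 1/622 ≈ 0.0016077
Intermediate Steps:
-L(c(32, 26)) = -1/(-654 + 32) = -1/(-622) = -1*(-1/622) = 1/622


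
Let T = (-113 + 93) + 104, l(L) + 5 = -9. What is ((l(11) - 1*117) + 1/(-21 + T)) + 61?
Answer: -4409/63 ≈ -69.984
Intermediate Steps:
l(L) = -14 (l(L) = -5 - 9 = -14)
T = 84 (T = -20 + 104 = 84)
((l(11) - 1*117) + 1/(-21 + T)) + 61 = ((-14 - 1*117) + 1/(-21 + 84)) + 61 = ((-14 - 117) + 1/63) + 61 = (-131 + 1/63) + 61 = -8252/63 + 61 = -4409/63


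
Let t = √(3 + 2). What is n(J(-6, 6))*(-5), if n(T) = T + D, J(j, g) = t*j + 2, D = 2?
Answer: -20 + 30*√5 ≈ 47.082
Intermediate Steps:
t = √5 ≈ 2.2361
J(j, g) = 2 + j*√5 (J(j, g) = √5*j + 2 = j*√5 + 2 = 2 + j*√5)
n(T) = 2 + T (n(T) = T + 2 = 2 + T)
n(J(-6, 6))*(-5) = (2 + (2 - 6*√5))*(-5) = (4 - 6*√5)*(-5) = -20 + 30*√5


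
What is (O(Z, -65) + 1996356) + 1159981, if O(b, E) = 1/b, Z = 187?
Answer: 590235020/187 ≈ 3.1563e+6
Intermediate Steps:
(O(Z, -65) + 1996356) + 1159981 = (1/187 + 1996356) + 1159981 = 373318573/187 + 1159981 = 590235020/187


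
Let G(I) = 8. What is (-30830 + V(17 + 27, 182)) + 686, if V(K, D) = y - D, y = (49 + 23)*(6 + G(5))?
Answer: -29318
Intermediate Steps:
y = 1008 (y = (49 + 23)*(6 + 8) = 72*14 = 1008)
V(K, D) = 1008 - D
(-30830 + V(17 + 27, 182)) + 686 = (-30830 + (1008 - 1*182)) + 686 = (-30830 + (1008 - 182)) + 686 = (-30830 + 826) + 686 = -30004 + 686 = -29318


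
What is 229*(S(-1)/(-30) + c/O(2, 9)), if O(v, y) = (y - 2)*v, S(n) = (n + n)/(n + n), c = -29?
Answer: -50609/105 ≈ -481.99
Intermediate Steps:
S(n) = 1 (S(n) = (2*n)/((2*n)) = (2*n)*(1/(2*n)) = 1)
O(v, y) = v*(-2 + y) (O(v, y) = (-2 + y)*v = v*(-2 + y))
229*(S(-1)/(-30) + c/O(2, 9)) = 229*(1/(-30) - 29*1/(2*(-2 + 9))) = 229*(1*(-1/30) - 29/(2*7)) = 229*(-1/30 - 29/14) = 229*(-221/105) = -50609/105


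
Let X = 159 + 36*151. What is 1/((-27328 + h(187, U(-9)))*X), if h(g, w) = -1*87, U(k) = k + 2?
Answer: -1/153386925 ≈ -6.5195e-9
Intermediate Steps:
U(k) = 2 + k
h(g, w) = -87
X = 5595 (X = 159 + 5436 = 5595)
1/((-27328 + h(187, U(-9)))*X) = 1/(-27328 - 87*5595) = (1/5595)/(-27415) = -1/27415*1/5595 = -1/153386925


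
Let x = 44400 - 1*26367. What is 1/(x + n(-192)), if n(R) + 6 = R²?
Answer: 1/54891 ≈ 1.8218e-5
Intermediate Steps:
n(R) = -6 + R²
x = 18033 (x = 44400 - 26367 = 18033)
1/(x + n(-192)) = 1/(18033 + (-6 + (-192)²)) = 1/(18033 + (-6 + 36864)) = 1/(18033 + 36858) = 1/54891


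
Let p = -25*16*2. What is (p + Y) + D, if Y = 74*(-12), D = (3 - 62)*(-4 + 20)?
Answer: -2632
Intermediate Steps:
p = -800 (p = -400*2 = -800)
D = -944 (D = -59*16 = -944)
Y = -888
(p + Y) + D = (-800 - 888) - 944 = -1688 - 944 = -2632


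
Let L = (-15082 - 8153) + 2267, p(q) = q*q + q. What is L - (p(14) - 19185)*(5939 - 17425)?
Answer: -217967818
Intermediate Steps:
p(q) = q + q**2 (p(q) = q**2 + q = q + q**2)
L = -20968 (L = -23235 + 2267 = -20968)
L - (p(14) - 19185)*(5939 - 17425) = -20968 - (14*(1 + 14) - 19185)*(5939 - 17425) = -20968 - (14*15 - 19185)*(-11486) = -20968 - (210 - 19185)*(-11486) = -20968 - (-18975)*(-11486) = -20968 - 1*217946850 = -20968 - 217946850 = -217967818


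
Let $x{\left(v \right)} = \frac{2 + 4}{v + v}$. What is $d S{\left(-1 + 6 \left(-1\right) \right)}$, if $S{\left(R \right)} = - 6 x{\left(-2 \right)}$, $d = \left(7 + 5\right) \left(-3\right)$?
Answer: $-324$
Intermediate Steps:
$x{\left(v \right)} = \frac{3}{v}$ ($x{\left(v \right)} = \frac{6}{2 v} = 6 \frac{1}{2 v} = \frac{3}{v}$)
$d = -36$ ($d = 12 \left(-3\right) = -36$)
$S{\left(R \right)} = 9$ ($S{\left(R \right)} = - 6 \frac{3}{-2} = - 6 \cdot 3 \left(- \frac{1}{2}\right) = \left(-6\right) \left(- \frac{3}{2}\right) = 9$)
$d S{\left(-1 + 6 \left(-1\right) \right)} = \left(-36\right) 9 = -324$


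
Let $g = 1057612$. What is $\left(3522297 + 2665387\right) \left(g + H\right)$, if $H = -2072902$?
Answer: $-6282293688360$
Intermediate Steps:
$\left(3522297 + 2665387\right) \left(g + H\right) = \left(3522297 + 2665387\right) \left(1057612 - 2072902\right) = 6187684 \left(-1015290\right) = -6282293688360$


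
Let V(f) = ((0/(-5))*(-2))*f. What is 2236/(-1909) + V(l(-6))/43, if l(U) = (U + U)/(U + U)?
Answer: -2236/1909 ≈ -1.1713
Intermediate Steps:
l(U) = 1 (l(U) = (2*U)/((2*U)) = (2*U)*(1/(2*U)) = 1)
V(f) = 0 (V(f) = ((0*(-1/5))*(-2))*f = (0*(-2))*f = 0*f = 0)
2236/(-1909) + V(l(-6))/43 = 2236/(-1909) + 0/43 = 2236*(-1/1909) + 0*(1/43) = -2236/1909 + 0 = -2236/1909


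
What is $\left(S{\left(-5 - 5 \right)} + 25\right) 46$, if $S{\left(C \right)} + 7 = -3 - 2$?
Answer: $598$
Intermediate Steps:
$S{\left(C \right)} = -12$ ($S{\left(C \right)} = -7 - 5 = -12$)
$\left(S{\left(-5 - 5 \right)} + 25\right) 46 = \left(-12 + 25\right) 46 = 13 \cdot 46 = 598$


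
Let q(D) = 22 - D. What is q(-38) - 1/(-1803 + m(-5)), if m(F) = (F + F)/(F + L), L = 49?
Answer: 2380282/39671 ≈ 60.001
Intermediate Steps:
m(F) = 2*F/(49 + F) (m(F) = (F + F)/(F + 49) = (2*F)/(49 + F) = 2*F/(49 + F))
q(-38) - 1/(-1803 + m(-5)) = (22 - 1*(-38)) - 1/(-1803 + 2*(-5)/(49 - 5)) = (22 + 38) - 1/(-1803 + 2*(-5)/44) = 60 - 1/(-1803 + 2*(-5)*(1/44)) = 60 - 1/(-1803 - 5/22) = 60 - 1/(-39671/22) = 60 - 1*(-22/39671) = 60 + 22/39671 = 2380282/39671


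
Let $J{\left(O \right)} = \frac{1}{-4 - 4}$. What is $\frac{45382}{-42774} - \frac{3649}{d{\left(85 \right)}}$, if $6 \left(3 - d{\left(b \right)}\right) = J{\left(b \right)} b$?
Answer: $- \frac{3751172063}{4897623} \approx -765.92$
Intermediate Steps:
$J{\left(O \right)} = - \frac{1}{8}$ ($J{\left(O \right)} = \frac{1}{-8} = - \frac{1}{8}$)
$d{\left(b \right)} = 3 + \frac{b}{48}$ ($d{\left(b \right)} = 3 - \frac{\left(- \frac{1}{8}\right) b}{6} = 3 + \frac{b}{48}$)
$\frac{45382}{-42774} - \frac{3649}{d{\left(85 \right)}} = \frac{45382}{-42774} - \frac{3649}{3 + \frac{1}{48} \cdot 85} = 45382 \left(- \frac{1}{42774}\right) - \frac{3649}{3 + \frac{85}{48}} = - \frac{22691}{21387} - \frac{3649}{\frac{229}{48}} = - \frac{22691}{21387} - \frac{175152}{229} = - \frac{3751172063}{4897623}$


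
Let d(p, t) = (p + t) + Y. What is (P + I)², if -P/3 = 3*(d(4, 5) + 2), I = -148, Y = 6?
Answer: 90601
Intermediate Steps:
d(p, t) = 6 + p + t (d(p, t) = (p + t) + 6 = 6 + p + t)
P = -153 (P = -9*((6 + 4 + 5) + 2) = -9*(15 + 2) = -9*17 = -3*51 = -153)
(P + I)² = (-153 - 148)² = (-301)² = 90601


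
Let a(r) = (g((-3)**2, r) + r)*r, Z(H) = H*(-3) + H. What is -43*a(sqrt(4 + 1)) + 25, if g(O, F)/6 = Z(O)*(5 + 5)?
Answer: -190 + 46440*sqrt(5) ≈ 1.0365e+5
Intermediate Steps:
Z(H) = -2*H (Z(H) = -3*H + H = -2*H)
g(O, F) = -120*O (g(O, F) = 6*((-2*O)*(5 + 5)) = 6*(-2*O*10) = 6*(-20*O) = -120*O)
a(r) = r*(-1080 + r) (a(r) = (-120*(-3)**2 + r)*r = (-120*9 + r)*r = (-1080 + r)*r = r*(-1080 + r))
-43*a(sqrt(4 + 1)) + 25 = -43*sqrt(4 + 1)*(-1080 + sqrt(4 + 1)) + 25 = -43*sqrt(5)*(-1080 + sqrt(5)) + 25 = 25 - 43*sqrt(5)*(-1080 + sqrt(5))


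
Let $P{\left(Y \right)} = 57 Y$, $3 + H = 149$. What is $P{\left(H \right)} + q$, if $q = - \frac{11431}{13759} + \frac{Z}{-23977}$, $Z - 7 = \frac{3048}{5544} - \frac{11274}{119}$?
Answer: $\frac{10780208430184639}{1295515505361} \approx 8321.2$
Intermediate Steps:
$Z = - \frac{342394}{3927}$ ($Z = 7 + \left(\frac{3048}{5544} - \frac{11274}{119}\right) = 7 + \left(3048 \cdot \frac{1}{5544} - \frac{11274}{119}\right) = 7 + \left(\frac{127}{231} - \frac{11274}{119}\right) = 7 - \frac{369883}{3927} = - \frac{342394}{3927} \approx -87.19$)
$H = 146$ ($H = -3 + 149 = 146$)
$q = - \frac{1071605429603}{1295515505361}$ ($q = - \frac{11431}{13759} - \frac{342394}{3927 \left(-23977\right)} = \left(-11431\right) \frac{1}{13759} - - \frac{342394}{94157679} = - \frac{11431}{13759} + \frac{342394}{94157679} = - \frac{1071605429603}{1295515505361} \approx -0.82717$)
$P{\left(H \right)} + q = 57 \cdot 146 - \frac{1071605429603}{1295515505361} = 8322 - \frac{1071605429603}{1295515505361} = \frac{10780208430184639}{1295515505361}$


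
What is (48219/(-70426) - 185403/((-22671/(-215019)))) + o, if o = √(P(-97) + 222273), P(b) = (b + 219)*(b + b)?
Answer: -311949487842759/177403094 + √198605 ≈ -1.7580e+6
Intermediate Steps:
P(b) = 2*b*(219 + b) (P(b) = (219 + b)*(2*b) = 2*b*(219 + b))
o = √198605 (o = √(2*(-97)*(219 - 97) + 222273) = √(2*(-97)*122 + 222273) = √(-23668 + 222273) = √198605 ≈ 445.65)
(48219/(-70426) - 185403/((-22671/(-215019)))) + o = (48219/(-70426) - 185403/((-22671/(-215019)))) + √198605 = (48219*(-1/70426) - 185403/((-22671*(-1/215019)))) + √198605 = (-48219/70426 - 185403/2519/23891) + √198605 = (-48219/70426 - 185403*23891/2519) + √198605 = (-48219/70426 - 4429463073/2519) + √198605 = -311949487842759/177403094 + √198605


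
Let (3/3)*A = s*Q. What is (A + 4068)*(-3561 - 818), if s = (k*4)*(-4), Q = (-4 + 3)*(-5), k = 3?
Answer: -16762812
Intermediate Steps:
Q = 5 (Q = -1*(-5) = 5)
s = -48 (s = (3*4)*(-4) = 12*(-4) = -48)
A = -240 (A = -48*5 = -240)
(A + 4068)*(-3561 - 818) = (-240 + 4068)*(-3561 - 818) = 3828*(-4379) = -16762812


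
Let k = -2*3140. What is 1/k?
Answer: -1/6280 ≈ -0.00015924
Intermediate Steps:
k = -6280
1/k = 1/(-6280) = -1/6280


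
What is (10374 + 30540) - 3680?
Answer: 37234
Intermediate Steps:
(10374 + 30540) - 3680 = 40914 - 3680 = 37234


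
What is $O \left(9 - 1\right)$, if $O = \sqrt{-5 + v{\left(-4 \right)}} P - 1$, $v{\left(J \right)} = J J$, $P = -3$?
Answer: $-8 - 24 \sqrt{11} \approx -87.599$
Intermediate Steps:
$v{\left(J \right)} = J^{2}$
$O = -1 - 3 \sqrt{11}$ ($O = \sqrt{-5 + \left(-4\right)^{2}} \left(-3\right) - 1 = \sqrt{-5 + 16} \left(-3\right) - 1 = \sqrt{11} \left(-3\right) - 1 = - 3 \sqrt{11} - 1 = -1 - 3 \sqrt{11} \approx -10.95$)
$O \left(9 - 1\right) = \left(-1 - 3 \sqrt{11}\right) \left(9 - 1\right) = \left(-1 - 3 \sqrt{11}\right) 8 = -8 - 24 \sqrt{11}$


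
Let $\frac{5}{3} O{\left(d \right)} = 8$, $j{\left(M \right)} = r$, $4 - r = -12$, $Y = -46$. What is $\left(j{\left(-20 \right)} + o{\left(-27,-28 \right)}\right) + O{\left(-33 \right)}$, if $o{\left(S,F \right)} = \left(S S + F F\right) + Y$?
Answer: $\frac{7439}{5} \approx 1487.8$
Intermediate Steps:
$r = 16$ ($r = 4 - -12 = 4 + 12 = 16$)
$j{\left(M \right)} = 16$
$o{\left(S,F \right)} = -46 + F^{2} + S^{2}$ ($o{\left(S,F \right)} = \left(S S + F F\right) - 46 = \left(S^{2} + F^{2}\right) - 46 = \left(F^{2} + S^{2}\right) - 46 = -46 + F^{2} + S^{2}$)
$O{\left(d \right)} = \frac{24}{5}$ ($O{\left(d \right)} = \frac{3}{5} \cdot 8 = \frac{24}{5}$)
$\left(j{\left(-20 \right)} + o{\left(-27,-28 \right)}\right) + O{\left(-33 \right)} = \left(16 + \left(-46 + \left(-28\right)^{2} + \left(-27\right)^{2}\right)\right) + \frac{24}{5} = \left(16 + \left(-46 + 784 + 729\right)\right) + \frac{24}{5} = \left(16 + 1467\right) + \frac{24}{5} = 1483 + \frac{24}{5} = \frac{7439}{5}$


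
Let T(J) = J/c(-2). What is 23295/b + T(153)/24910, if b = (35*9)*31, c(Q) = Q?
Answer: 77270857/32432820 ≈ 2.3825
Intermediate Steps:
b = 9765 (b = 315*31 = 9765)
T(J) = -J/2 (T(J) = J/(-2) = J*(-1/2) = -J/2)
23295/b + T(153)/24910 = 23295/9765 - 1/2*153/24910 = 23295*(1/9765) - 153/2*1/24910 = 1553/651 - 153/49820 = 77270857/32432820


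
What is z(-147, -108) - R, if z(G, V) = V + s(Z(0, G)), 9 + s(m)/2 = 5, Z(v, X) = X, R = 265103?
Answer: -265219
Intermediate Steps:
s(m) = -8 (s(m) = -18 + 2*5 = -18 + 10 = -8)
z(G, V) = -8 + V (z(G, V) = V - 8 = -8 + V)
z(-147, -108) - R = (-8 - 108) - 1*265103 = -116 - 265103 = -265219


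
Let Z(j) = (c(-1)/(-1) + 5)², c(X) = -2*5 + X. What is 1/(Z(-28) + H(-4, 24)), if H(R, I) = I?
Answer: 1/280 ≈ 0.0035714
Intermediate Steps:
c(X) = -10 + X
Z(j) = 256 (Z(j) = ((-10 - 1)/(-1) + 5)² = (-11*(-1) + 5)² = (11 + 5)² = 16² = 256)
1/(Z(-28) + H(-4, 24)) = 1/(256 + 24) = 1/280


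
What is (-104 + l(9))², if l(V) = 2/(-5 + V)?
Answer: 42849/4 ≈ 10712.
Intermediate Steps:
(-104 + l(9))² = (-104 + 2/(-5 + 9))² = (-104 + 2/4)² = (-104 + 2*(¼))² = (-104 + ½)² = (-207/2)² = 42849/4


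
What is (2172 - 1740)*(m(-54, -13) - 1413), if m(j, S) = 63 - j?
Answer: -559872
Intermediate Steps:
(2172 - 1740)*(m(-54, -13) - 1413) = (2172 - 1740)*((63 - 1*(-54)) - 1413) = 432*((63 + 54) - 1413) = 432*(117 - 1413) = 432*(-1296) = -559872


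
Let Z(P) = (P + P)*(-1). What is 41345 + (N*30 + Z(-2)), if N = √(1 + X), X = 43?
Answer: 41349 + 60*√11 ≈ 41548.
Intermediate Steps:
Z(P) = -2*P (Z(P) = (2*P)*(-1) = -2*P)
N = 2*√11 (N = √(1 + 43) = √44 = 2*√11 ≈ 6.6332)
41345 + (N*30 + Z(-2)) = 41345 + ((2*√11)*30 - 2*(-2)) = 41345 + (60*√11 + 4) = 41345 + (4 + 60*√11) = 41349 + 60*√11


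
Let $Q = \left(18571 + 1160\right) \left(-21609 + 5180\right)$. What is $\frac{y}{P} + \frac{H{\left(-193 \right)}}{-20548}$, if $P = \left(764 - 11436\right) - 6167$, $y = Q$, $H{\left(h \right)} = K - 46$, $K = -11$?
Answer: $\frac{2220284316025}{115335924} \approx 19251.0$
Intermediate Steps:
$H{\left(h \right)} = -57$ ($H{\left(h \right)} = -11 - 46 = -57$)
$Q = -324160599$ ($Q = 19731 \left(-16429\right) = -324160599$)
$y = -324160599$
$P = -16839$ ($P = -10672 - 6167 = -16839$)
$\frac{y}{P} + \frac{H{\left(-193 \right)}}{-20548} = - \frac{324160599}{-16839} - \frac{57}{-20548} = \left(-324160599\right) \left(- \frac{1}{16839}\right) - - \frac{57}{20548} = \frac{108053533}{5613} + \frac{57}{20548} = \frac{2220284316025}{115335924}$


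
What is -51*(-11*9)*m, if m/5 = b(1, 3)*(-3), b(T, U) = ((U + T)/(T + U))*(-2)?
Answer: 151470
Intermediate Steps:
b(T, U) = -2 (b(T, U) = ((T + U)/(T + U))*(-2) = 1*(-2) = -2)
m = 30 (m = 5*(-2*(-3)) = 5*6 = 30)
-51*(-11*9)*m = -51*(-11*9)*30 = -(-5049)*30 = -51*(-2970) = 151470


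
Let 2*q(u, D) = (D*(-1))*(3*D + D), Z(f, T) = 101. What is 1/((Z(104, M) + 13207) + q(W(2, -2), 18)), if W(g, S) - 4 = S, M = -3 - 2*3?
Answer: 1/12660 ≈ 7.8989e-5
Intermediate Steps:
M = -9 (M = -3 - 6 = -9)
W(g, S) = 4 + S
q(u, D) = -2*D² (q(u, D) = ((D*(-1))*(3*D + D))/2 = ((-D)*(4*D))/2 = (-4*D²)/2 = -2*D²)
1/((Z(104, M) + 13207) + q(W(2, -2), 18)) = 1/((101 + 13207) - 2*18²) = 1/(13308 - 2*324) = 1/(13308 - 648) = 1/12660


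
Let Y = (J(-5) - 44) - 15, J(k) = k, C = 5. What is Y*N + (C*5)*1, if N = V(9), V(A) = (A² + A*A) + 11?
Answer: -11047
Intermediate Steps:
V(A) = 11 + 2*A² (V(A) = (A² + A²) + 11 = 2*A² + 11 = 11 + 2*A²)
N = 173 (N = 11 + 2*9² = 11 + 2*81 = 11 + 162 = 173)
Y = -64 (Y = (-5 - 44) - 15 = -49 - 15 = -64)
Y*N + (C*5)*1 = -64*173 + (5*5)*1 = -11072 + 25*1 = -11072 + 25 = -11047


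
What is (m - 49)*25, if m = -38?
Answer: -2175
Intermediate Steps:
(m - 49)*25 = (-38 - 49)*25 = -87*25 = -2175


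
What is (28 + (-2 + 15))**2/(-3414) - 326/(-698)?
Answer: -30187/1191486 ≈ -0.025336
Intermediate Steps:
(28 + (-2 + 15))**2/(-3414) - 326/(-698) = (28 + 13)**2*(-1/3414) - 326*(-1/698) = 41**2*(-1/3414) + 163/349 = 1681*(-1/3414) + 163/349 = -1681/3414 + 163/349 = -30187/1191486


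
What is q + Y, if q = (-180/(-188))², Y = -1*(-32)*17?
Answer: 1203721/2209 ≈ 544.92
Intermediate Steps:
Y = 544 (Y = 32*17 = 544)
q = 2025/2209 (q = (-180*(-1/188))² = (45/47)² = 2025/2209 ≈ 0.91670)
q + Y = 2025/2209 + 544 = 1203721/2209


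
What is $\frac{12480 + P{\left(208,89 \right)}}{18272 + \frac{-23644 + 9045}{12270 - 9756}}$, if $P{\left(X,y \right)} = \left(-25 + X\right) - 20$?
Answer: $\frac{676266}{977047} \approx 0.69215$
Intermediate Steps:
$P{\left(X,y \right)} = -45 + X$
$\frac{12480 + P{\left(208,89 \right)}}{18272 + \frac{-23644 + 9045}{12270 - 9756}} = \frac{12480 + \left(-45 + 208\right)}{18272 + \frac{-23644 + 9045}{12270 - 9756}} = \frac{12480 + 163}{18272 - \frac{14599}{2514}} = \frac{12643}{18272 - \frac{14599}{2514}} = \frac{12643}{\frac{45921209}{2514}} = 12643 \cdot \frac{2514}{45921209} = \frac{676266}{977047}$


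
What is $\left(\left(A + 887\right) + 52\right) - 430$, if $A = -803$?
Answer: $-294$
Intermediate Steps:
$\left(\left(A + 887\right) + 52\right) - 430 = \left(\left(-803 + 887\right) + 52\right) - 430 = \left(84 + 52\right) - 430 = 136 - 430 = -294$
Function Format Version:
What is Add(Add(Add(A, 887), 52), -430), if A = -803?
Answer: -294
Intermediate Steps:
Add(Add(Add(A, 887), 52), -430) = Add(Add(Add(-803, 887), 52), -430) = Add(Add(84, 52), -430) = Add(136, -430) = -294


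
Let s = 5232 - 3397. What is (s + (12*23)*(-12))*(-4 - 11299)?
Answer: 16694531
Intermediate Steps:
s = 1835
(s + (12*23)*(-12))*(-4 - 11299) = (1835 + (12*23)*(-12))*(-4 - 11299) = (1835 + 276*(-12))*(-11303) = (1835 - 3312)*(-11303) = -1477*(-11303) = 16694531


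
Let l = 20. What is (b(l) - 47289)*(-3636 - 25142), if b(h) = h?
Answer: 1360307282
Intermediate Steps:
(b(l) - 47289)*(-3636 - 25142) = (20 - 47289)*(-3636 - 25142) = -47269*(-28778) = 1360307282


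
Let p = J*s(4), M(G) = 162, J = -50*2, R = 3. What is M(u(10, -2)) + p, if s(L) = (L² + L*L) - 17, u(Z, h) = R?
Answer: -1338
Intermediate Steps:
J = -100
u(Z, h) = 3
s(L) = -17 + 2*L² (s(L) = (L² + L²) - 17 = 2*L² - 17 = -17 + 2*L²)
p = -1500 (p = -100*(-17 + 2*4²) = -100*(-17 + 2*16) = -100*(-17 + 32) = -100*15 = -1500)
M(u(10, -2)) + p = 162 - 1500 = -1338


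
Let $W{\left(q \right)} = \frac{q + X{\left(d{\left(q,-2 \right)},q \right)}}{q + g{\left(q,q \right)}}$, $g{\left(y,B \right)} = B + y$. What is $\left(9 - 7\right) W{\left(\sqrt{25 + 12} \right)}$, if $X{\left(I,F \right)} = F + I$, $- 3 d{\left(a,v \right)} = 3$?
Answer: $\frac{4}{3} - \frac{2 \sqrt{37}}{111} \approx 1.2237$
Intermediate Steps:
$d{\left(a,v \right)} = -1$ ($d{\left(a,v \right)} = \left(- \frac{1}{3}\right) 3 = -1$)
$W{\left(q \right)} = \frac{-1 + 2 q}{3 q}$ ($W{\left(q \right)} = \frac{q + \left(q - 1\right)}{q + \left(q + q\right)} = \frac{q + \left(-1 + q\right)}{q + 2 q} = \frac{-1 + 2 q}{3 q}$)
$\left(9 - 7\right) W{\left(\sqrt{25 + 12} \right)} = \left(9 - 7\right) \frac{-1 + 2 \sqrt{25 + 12}}{3 \sqrt{25 + 12}} = \left(9 - 7\right) \frac{-1 + 2 \sqrt{37}}{3 \sqrt{37}} = 2 \frac{\frac{\sqrt{37}}{37} \left(-1 + 2 \sqrt{37}\right)}{3} = 2 \frac{\sqrt{37} \left(-1 + 2 \sqrt{37}\right)}{111} = \frac{2 \sqrt{37} \left(-1 + 2 \sqrt{37}\right)}{111}$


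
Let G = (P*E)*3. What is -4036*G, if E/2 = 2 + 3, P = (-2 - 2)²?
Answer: -1937280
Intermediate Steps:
P = 16 (P = (-4)² = 16)
E = 10 (E = 2*(2 + 3) = 2*5 = 10)
G = 480 (G = (16*10)*3 = 160*3 = 480)
-4036*G = -4036*480 = -1937280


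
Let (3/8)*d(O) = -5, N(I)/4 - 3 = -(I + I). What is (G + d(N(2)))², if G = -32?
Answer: 18496/9 ≈ 2055.1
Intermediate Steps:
N(I) = 12 - 8*I (N(I) = 12 + 4*(-(I + I)) = 12 + 4*(-2*I) = 12 - 8*I)
d(O) = -40/3 (d(O) = (8/3)*(-5) = -40/3)
(G + d(N(2)))² = (-32 - 40/3)² = (-136/3)² = 18496/9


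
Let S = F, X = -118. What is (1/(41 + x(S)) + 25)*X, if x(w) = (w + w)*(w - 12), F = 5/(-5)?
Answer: -197768/67 ≈ -2951.8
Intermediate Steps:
F = -1 (F = -⅕*5 = -1)
S = -1
x(w) = 2*w*(-12 + w) (x(w) = (2*w)*(-12 + w) = 2*w*(-12 + w))
(1/(41 + x(S)) + 25)*X = (1/(41 + 2*(-1)*(-12 - 1)) + 25)*(-118) = (1/(41 + 2*(-1)*(-13)) + 25)*(-118) = (1/(41 + 26) + 25)*(-118) = (1/67 + 25)*(-118) = (1676/67)*(-118) = -197768/67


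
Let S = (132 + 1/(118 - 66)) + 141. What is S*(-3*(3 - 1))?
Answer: -42591/26 ≈ -1638.1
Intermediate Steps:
S = 14197/52 (S = (132 + 1/52) + 141 = 6865/52 + 141 = 14197/52 ≈ 273.02)
S*(-3*(3 - 1)) = 14197*(-3*(3 - 1))/52 = 14197*(-3*2)/52 = (14197/52)*(-6) = -42591/26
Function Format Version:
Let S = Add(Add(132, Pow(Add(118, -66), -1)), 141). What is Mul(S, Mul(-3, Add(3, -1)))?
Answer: Rational(-42591, 26) ≈ -1638.1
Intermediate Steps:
S = Rational(14197, 52) (S = Add(Add(132, Pow(52, -1)), 141) = Add(Add(132, Rational(1, 52)), 141) = Add(Rational(6865, 52), 141) = Rational(14197, 52) ≈ 273.02)
Mul(S, Mul(-3, Add(3, -1))) = Mul(Rational(14197, 52), Mul(-3, Add(3, -1))) = Mul(Rational(14197, 52), Mul(-3, 2)) = Mul(Rational(14197, 52), -6) = Rational(-42591, 26)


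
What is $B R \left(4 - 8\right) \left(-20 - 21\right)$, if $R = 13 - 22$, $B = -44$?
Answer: $64944$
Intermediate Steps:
$R = -9$
$B R \left(4 - 8\right) \left(-20 - 21\right) = \left(-44\right) \left(-9\right) \left(4 - 8\right) \left(-20 - 21\right) = 396 \left(\left(-4\right) \left(-41\right)\right) = 396 \cdot 164 = 64944$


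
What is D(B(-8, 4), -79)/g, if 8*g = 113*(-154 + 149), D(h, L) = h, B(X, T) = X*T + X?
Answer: 64/113 ≈ 0.56637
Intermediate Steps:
B(X, T) = X + T*X (B(X, T) = T*X + X = X + T*X)
g = -565/8 (g = (113*(-154 + 149))/8 = (113*(-5))/8 = (⅛)*(-565) = -565/8 ≈ -70.625)
D(B(-8, 4), -79)/g = (-8*(1 + 4))/(-565/8) = -8*5*(-8/565) = -40*(-8/565) = 64/113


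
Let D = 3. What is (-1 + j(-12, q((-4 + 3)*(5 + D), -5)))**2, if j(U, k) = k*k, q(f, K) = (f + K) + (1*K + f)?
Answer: 455625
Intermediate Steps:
q(f, K) = 2*K + 2*f (q(f, K) = (K + f) + (K + f) = 2*K + 2*f)
j(U, k) = k**2
(-1 + j(-12, q((-4 + 3)*(5 + D), -5)))**2 = (-1 + (2*(-5) + 2*((-4 + 3)*(5 + 3)))**2)**2 = (-1 + (-10 + 2*(-1*8))**2)**2 = (-1 + (-10 + 2*(-8))**2)**2 = (-1 + (-10 - 16)**2)**2 = (-1 + (-26)**2)**2 = (-1 + 676)**2 = 675**2 = 455625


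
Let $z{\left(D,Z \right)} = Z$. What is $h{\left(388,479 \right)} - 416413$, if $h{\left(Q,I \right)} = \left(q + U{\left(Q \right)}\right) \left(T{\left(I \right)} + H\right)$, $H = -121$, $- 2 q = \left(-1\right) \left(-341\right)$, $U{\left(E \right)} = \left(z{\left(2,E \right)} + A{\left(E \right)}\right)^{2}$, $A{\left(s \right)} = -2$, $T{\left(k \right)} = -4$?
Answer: $- \frac{38039201}{2} \approx -1.902 \cdot 10^{7}$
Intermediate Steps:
$U{\left(E \right)} = \left(-2 + E\right)^{2}$ ($U{\left(E \right)} = \left(E - 2\right)^{2} = \left(-2 + E\right)^{2}$)
$q = - \frac{341}{2}$ ($q = - \frac{\left(-1\right) \left(-341\right)}{2} = \left(- \frac{1}{2}\right) 341 = - \frac{341}{2} \approx -170.5$)
$h{\left(Q,I \right)} = \frac{42625}{2} - 125 \left(-2 + Q\right)^{2}$ ($h{\left(Q,I \right)} = \left(- \frac{341}{2} + \left(-2 + Q\right)^{2}\right) \left(-4 - 121\right) = \left(- \frac{341}{2} + \left(-2 + Q\right)^{2}\right) \left(-125\right) = \frac{42625}{2} - 125 \left(-2 + Q\right)^{2}$)
$h{\left(388,479 \right)} - 416413 = \left(\frac{42625}{2} - 125 \left(-2 + 388\right)^{2}\right) - 416413 = \left(\frac{42625}{2} - 125 \cdot 386^{2}\right) - 416413 = \left(\frac{42625}{2} - 18624500\right) - 416413 = - \frac{37206375}{2} - 416413 = - \frac{38039201}{2}$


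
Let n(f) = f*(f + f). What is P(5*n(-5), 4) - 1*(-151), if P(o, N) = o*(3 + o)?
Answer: 63401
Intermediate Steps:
n(f) = 2*f² (n(f) = f*(2*f) = 2*f²)
P(5*n(-5), 4) - 1*(-151) = (5*(2*(-5)²))*(3 + 5*(2*(-5)²)) - 1*(-151) = (5*(2*25))*(3 + 5*(2*25)) + 151 = (5*50)*(3 + 5*50) + 151 = 250*(3 + 250) + 151 = 250*253 + 151 = 63250 + 151 = 63401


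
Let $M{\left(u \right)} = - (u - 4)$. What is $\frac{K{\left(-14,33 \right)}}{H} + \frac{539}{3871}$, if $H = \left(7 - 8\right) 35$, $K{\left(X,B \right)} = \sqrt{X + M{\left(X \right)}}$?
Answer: $\frac{227}{2765} \approx 0.082098$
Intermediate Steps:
$M{\left(u \right)} = 4 - u$ ($M{\left(u \right)} = - (-4 + u) = 4 - u$)
$K{\left(X,B \right)} = 2$ ($K{\left(X,B \right)} = \sqrt{X - \left(-4 + X\right)} = \sqrt{4} = 2$)
$H = -35$ ($H = \left(-1\right) 35 = -35$)
$\frac{K{\left(-14,33 \right)}}{H} + \frac{539}{3871} = \frac{2}{-35} + \frac{539}{3871} = 2 \left(- \frac{1}{35}\right) + 539 \cdot \frac{1}{3871} = - \frac{2}{35} + \frac{11}{79} = \frac{227}{2765}$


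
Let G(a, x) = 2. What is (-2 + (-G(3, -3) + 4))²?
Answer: 0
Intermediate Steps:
(-2 + (-G(3, -3) + 4))² = (-2 + (-1*2 + 4))² = (-2 + (-2 + 4))² = (-2 + 2)² = 0² = 0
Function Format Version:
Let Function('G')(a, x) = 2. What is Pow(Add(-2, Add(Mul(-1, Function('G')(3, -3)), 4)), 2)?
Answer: 0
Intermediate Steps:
Pow(Add(-2, Add(Mul(-1, Function('G')(3, -3)), 4)), 2) = Pow(Add(-2, Add(Mul(-1, 2), 4)), 2) = Pow(Add(-2, Add(-2, 4)), 2) = Pow(Add(-2, 2), 2) = Pow(0, 2) = 0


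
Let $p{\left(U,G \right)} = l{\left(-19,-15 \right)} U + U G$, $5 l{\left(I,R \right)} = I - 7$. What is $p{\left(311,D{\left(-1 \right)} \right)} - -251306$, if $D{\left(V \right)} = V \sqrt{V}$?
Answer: $\frac{1248444}{5} - 311 i \approx 2.4969 \cdot 10^{5} - 311.0 i$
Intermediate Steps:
$l{\left(I,R \right)} = - \frac{7}{5} + \frac{I}{5}$ ($l{\left(I,R \right)} = \frac{I - 7}{5} = \frac{-7 + I}{5} = - \frac{7}{5} + \frac{I}{5}$)
$D{\left(V \right)} = V^{\frac{3}{2}}$
$p{\left(U,G \right)} = - \frac{26 U}{5} + G U$ ($p{\left(U,G \right)} = \left(- \frac{7}{5} + \frac{1}{5} \left(-19\right)\right) U + U G = \left(- \frac{7}{5} - \frac{19}{5}\right) U + G U = - \frac{26 U}{5} + G U$)
$p{\left(311,D{\left(-1 \right)} \right)} - -251306 = \frac{1}{5} \cdot 311 \left(-26 + 5 \left(-1\right)^{\frac{3}{2}}\right) - -251306 = \frac{1}{5} \cdot 311 \left(-26 + 5 \left(- i\right)\right) + 251306 = \frac{1}{5} \cdot 311 \left(-26 - 5 i\right) + 251306 = \left(- \frac{8086}{5} - 311 i\right) + 251306 = \frac{1248444}{5} - 311 i$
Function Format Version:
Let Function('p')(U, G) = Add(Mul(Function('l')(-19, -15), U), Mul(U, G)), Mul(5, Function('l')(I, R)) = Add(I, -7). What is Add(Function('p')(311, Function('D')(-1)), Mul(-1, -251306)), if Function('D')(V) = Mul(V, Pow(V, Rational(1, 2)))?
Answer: Add(Rational(1248444, 5), Mul(-311, I)) ≈ Add(2.4969e+5, Mul(-311.00, I))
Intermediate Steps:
Function('l')(I, R) = Add(Rational(-7, 5), Mul(Rational(1, 5), I)) (Function('l')(I, R) = Mul(Rational(1, 5), Add(I, -7)) = Mul(Rational(1, 5), Add(-7, I)) = Add(Rational(-7, 5), Mul(Rational(1, 5), I)))
Function('D')(V) = Pow(V, Rational(3, 2))
Function('p')(U, G) = Add(Mul(Rational(-26, 5), U), Mul(G, U)) (Function('p')(U, G) = Add(Mul(Add(Rational(-7, 5), Mul(Rational(1, 5), -19)), U), Mul(U, G)) = Add(Mul(Add(Rational(-7, 5), Rational(-19, 5)), U), Mul(G, U)) = Add(Mul(Rational(-26, 5), U), Mul(G, U)))
Add(Function('p')(311, Function('D')(-1)), Mul(-1, -251306)) = Add(Mul(Rational(1, 5), 311, Add(-26, Mul(5, Pow(-1, Rational(3, 2))))), Mul(-1, -251306)) = Add(Mul(Rational(1, 5), 311, Add(-26, Mul(5, Mul(-1, I)))), 251306) = Add(Mul(Rational(1, 5), 311, Add(-26, Mul(-5, I))), 251306) = Add(Add(Rational(-8086, 5), Mul(-311, I)), 251306) = Add(Rational(1248444, 5), Mul(-311, I))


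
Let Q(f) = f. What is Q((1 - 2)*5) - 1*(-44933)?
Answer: 44928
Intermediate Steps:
Q((1 - 2)*5) - 1*(-44933) = (1 - 2)*5 - 1*(-44933) = -1*5 + 44933 = -5 + 44933 = 44928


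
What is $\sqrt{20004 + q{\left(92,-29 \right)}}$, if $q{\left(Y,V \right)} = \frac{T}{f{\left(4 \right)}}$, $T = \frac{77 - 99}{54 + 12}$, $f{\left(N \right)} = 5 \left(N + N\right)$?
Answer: $\frac{\sqrt{72014370}}{60} \approx 141.44$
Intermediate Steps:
$f{\left(N \right)} = 10 N$ ($f{\left(N \right)} = 5 \cdot 2 N = 10 N$)
$T = - \frac{1}{3}$ ($T = - \frac{22}{66} = \left(-22\right) \frac{1}{66} = - \frac{1}{3} \approx -0.33333$)
$q{\left(Y,V \right)} = - \frac{1}{120}$ ($q{\left(Y,V \right)} = - \frac{1}{3 \cdot 10 \cdot 4} = - \frac{1}{3 \cdot 40} = \left(- \frac{1}{3}\right) \frac{1}{40} = - \frac{1}{120}$)
$\sqrt{20004 + q{\left(92,-29 \right)}} = \sqrt{20004 - \frac{1}{120}} = \sqrt{\frac{2400479}{120}} = \frac{\sqrt{72014370}}{60}$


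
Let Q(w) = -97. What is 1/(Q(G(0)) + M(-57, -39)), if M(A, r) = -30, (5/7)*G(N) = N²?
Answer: -1/127 ≈ -0.0078740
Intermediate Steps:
G(N) = 7*N²/5
1/(Q(G(0)) + M(-57, -39)) = 1/(-97 - 30) = 1/(-127) = -1/127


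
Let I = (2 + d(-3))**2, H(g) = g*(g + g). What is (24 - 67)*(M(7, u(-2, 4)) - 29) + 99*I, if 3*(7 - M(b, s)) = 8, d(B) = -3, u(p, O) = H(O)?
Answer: 3479/3 ≈ 1159.7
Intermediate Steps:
H(g) = 2*g**2 (H(g) = g*(2*g) = 2*g**2)
u(p, O) = 2*O**2
M(b, s) = 13/3 (M(b, s) = 7 - 1/3*8 = 7 - 8/3 = 13/3)
I = 1 (I = (2 - 3)**2 = (-1)**2 = 1)
(24 - 67)*(M(7, u(-2, 4)) - 29) + 99*I = (24 - 67)*(13/3 - 29) + 99*1 = -43*(-74/3) + 99 = 3182/3 + 99 = 3479/3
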